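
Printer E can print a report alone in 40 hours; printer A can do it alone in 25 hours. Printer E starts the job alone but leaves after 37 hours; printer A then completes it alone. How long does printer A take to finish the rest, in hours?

15/8 hours

In 37 hours printer E does 37/40 of the job, leaving 3/40.
Printer A works at 1/25 per hour, so finishing takes 3/40 ÷ 1/25 = 15/8 hours.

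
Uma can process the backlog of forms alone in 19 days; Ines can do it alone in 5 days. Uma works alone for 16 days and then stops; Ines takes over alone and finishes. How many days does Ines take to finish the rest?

In 16 days Uma does 16/19 of the job, leaving 3/19.
Ines works at 1/5 per day, so finishing takes 3/19 ÷ 1/5 = 15/19 days.

15/19 days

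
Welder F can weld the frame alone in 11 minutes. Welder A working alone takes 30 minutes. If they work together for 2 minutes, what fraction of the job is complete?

41/165

Combined rate: 1/11 + 1/30 = (30 + 11)/330 = 41/330 per minute.
In 2 minutes they complete 2·41/330 = 41/165 of the job.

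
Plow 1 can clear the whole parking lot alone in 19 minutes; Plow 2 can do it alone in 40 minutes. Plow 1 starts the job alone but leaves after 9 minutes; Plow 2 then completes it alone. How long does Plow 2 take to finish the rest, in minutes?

400/19 minutes

In 9 minutes Plow 1 does 9/19 of the job, leaving 10/19.
Plow 2 works at 1/40 per minute, so finishing takes 10/19 ÷ 1/40 = 400/19 minutes.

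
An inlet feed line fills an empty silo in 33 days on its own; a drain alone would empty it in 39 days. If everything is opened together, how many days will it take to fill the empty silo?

429/2 days

Net rate = 1/33 − 1/39 = (13 − 11)/429 = 2/429 per day.
Filling time = 1 ÷ (2/429) = 429/2 days.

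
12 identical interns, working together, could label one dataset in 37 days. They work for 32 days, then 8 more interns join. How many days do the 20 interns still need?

3 days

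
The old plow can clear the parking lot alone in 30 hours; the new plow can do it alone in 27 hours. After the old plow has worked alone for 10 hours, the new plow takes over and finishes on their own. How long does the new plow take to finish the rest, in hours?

18 hours

In 10 hours the old plow does 10/30 = 1/3 of the job, leaving 2/3.
The new plow works at 1/27 per hour, so finishing takes 2/3 ÷ 1/27 = 18 hours.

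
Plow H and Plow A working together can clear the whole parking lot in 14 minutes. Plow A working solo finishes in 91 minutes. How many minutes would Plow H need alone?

182/11 minutes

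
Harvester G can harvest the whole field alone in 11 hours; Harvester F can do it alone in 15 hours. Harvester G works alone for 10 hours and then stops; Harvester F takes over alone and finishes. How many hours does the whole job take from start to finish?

125/11 hours

In 10 hours Harvester G does 10/11 of the job, leaving 1/11.
Harvester F works at 1/15 per hour, so finishing takes 1/11 ÷ 1/15 = 15/11 hours.
Total time = 10 + 15/11 = 125/11 hours.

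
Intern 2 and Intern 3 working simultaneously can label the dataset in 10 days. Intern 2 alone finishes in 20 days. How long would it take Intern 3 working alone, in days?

20 days

Combined rate is 1/10 per day.
Known contribution: 1/20 per day.
So Intern 3's rate is 1/10 − 1/20 = 1/20, meaning 20 days alone.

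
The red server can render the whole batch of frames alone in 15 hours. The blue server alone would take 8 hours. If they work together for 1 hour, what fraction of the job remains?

Combined rate: 1/15 + 1/8 = (8 + 15)/120 = 23/120 per hour.
In 1 hour they complete 1·23/120 = 23/120 of the job.
So 97/120 remains.

97/120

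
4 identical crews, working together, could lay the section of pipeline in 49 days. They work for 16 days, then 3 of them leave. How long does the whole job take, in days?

148 days

One crew does 1/196 of the job per day.
After 16 days with 4 crews, 16/49 is done (33/49 left).
With 1 crew the rate is 1/196, so the rest takes 33/49 ÷ 1/196 = 132 days.
Total = 16 + 132 = 148 days.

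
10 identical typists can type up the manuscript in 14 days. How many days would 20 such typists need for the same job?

Total work is 10·14 = 140 typist-days.
With 20 typists: 140/20 = 7 days.

7 days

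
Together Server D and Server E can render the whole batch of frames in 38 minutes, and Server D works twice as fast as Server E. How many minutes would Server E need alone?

114 minutes

Let Server E's rate be r; then Server D's rate is 2r, so together (2 + 1)r = 3r = 1/38.
Thus r = 1/114 per minute.
Server E alone: 114 minutes; Server D alone: 57 minutes.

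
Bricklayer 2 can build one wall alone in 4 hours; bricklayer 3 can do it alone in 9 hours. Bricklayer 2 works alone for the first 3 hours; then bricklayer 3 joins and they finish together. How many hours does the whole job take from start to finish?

48/13 hours

In 3 hours bricklayer 2 does 3/4 of the job, leaving 1/4.
Bricklayer 2 and bricklayer 3 together work at 13/36 per hour, so finishing takes 1/4 ÷ 13/36 = 9/13 hours.
Total time = 3 + 9/13 = 48/13 hours.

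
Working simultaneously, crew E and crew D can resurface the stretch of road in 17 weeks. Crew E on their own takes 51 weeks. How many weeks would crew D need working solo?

51/2 weeks

Combined rate is 1/17 per week.
Known contribution: 1/51 per week.
So crew D's rate is 1/17 − 1/51 = 2/51, meaning 51/2 weeks alone.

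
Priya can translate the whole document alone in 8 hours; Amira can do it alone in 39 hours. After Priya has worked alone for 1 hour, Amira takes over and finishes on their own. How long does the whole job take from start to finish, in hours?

281/8 hours

In 1 hour Priya does 1/8 of the job, leaving 7/8.
Amira works at 1/39 per hour, so finishing takes 7/8 ÷ 1/39 = 273/8 hours.
Total time = 1 + 273/8 = 281/8 hours.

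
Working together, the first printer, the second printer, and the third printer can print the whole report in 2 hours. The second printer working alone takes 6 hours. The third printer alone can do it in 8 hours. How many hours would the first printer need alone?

24/5 hours

Combined rate is 1/2 per hour.
Known contribution: 1/6 + 1/8 = (4 + 3)/24 = 7/24 per hour.
So the first printer's rate is 1/2 − 7/24 = 5/24, meaning 24/5 hours alone.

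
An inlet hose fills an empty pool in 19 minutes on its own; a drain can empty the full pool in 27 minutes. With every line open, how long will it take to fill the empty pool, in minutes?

Net rate = 1/19 − 1/27 = (27 − 19)/513 = 8/513 per minute.
Filling time = 1 ÷ (8/513) = 513/8 minutes.

513/8 minutes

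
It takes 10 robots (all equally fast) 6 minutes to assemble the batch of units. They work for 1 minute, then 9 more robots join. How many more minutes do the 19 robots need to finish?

50/19 minutes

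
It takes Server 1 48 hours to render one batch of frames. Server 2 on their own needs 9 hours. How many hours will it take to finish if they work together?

Combined rate: 1/48 + 1/9 = (3 + 16)/144 = 19/144 per hour.
Time = 1 ÷ (19/144) = 144/19 hours.

144/19 hours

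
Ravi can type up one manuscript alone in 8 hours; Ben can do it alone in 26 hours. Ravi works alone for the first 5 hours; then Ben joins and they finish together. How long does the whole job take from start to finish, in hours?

124/17 hours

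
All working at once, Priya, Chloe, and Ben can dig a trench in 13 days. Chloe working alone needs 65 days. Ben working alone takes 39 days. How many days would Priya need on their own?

Combined rate is 1/13 per day.
Known contribution: 1/65 + 1/39 = (3 + 5)/195 = 8/195 per day.
So Priya's rate is 1/13 − 8/195 = 7/195, meaning 195/7 days alone.

195/7 days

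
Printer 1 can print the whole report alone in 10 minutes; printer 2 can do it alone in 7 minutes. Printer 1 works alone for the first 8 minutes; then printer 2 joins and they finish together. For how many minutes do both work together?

14/17 minutes

In 8 minutes printer 1 does 8/10 = 4/5 of the job, leaving 1/5.
Printer 1 and printer 2 together work at 17/70 per minute, so finishing takes 1/5 ÷ 17/70 = 14/17 minutes.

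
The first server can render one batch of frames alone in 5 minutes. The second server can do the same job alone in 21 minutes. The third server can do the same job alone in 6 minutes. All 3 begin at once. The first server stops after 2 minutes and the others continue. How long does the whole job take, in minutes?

In the first 2 minutes the combined rate is 29/70, so 29/35 of the job is done, leaving 6/35.
After the first server leaves the rate is 3/14 per minute; the remaining 6/35 takes 4/5 minutes.
Total = 2 + 4/5 = 14/5 minutes.

14/5 minutes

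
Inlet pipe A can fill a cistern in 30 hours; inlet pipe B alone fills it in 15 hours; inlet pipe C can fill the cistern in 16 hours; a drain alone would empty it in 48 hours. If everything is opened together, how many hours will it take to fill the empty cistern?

120/17 hours

Net rate = 1/30 + 1/15 + 1/16 − 1/48 = (8 + 16 + 15 − 5)/240 = 34/240 = 17/120 per hour.
Filling time = 1 ÷ (17/120) = 120/17 hours.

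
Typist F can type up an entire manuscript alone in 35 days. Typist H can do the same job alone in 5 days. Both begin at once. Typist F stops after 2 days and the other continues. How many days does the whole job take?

In the first 2 days the combined rate is 8/35, so 16/35 of the job is done, leaving 19/35.
After Typist F leaves the rate is 1/5 per day; the remaining 19/35 takes 19/7 days.
Total = 2 + 19/7 = 33/7 days.

33/7 days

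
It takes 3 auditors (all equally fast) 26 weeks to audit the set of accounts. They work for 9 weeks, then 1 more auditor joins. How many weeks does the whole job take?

87/4 weeks

One auditor does 1/78 of the job per week.
After 9 weeks with 3 auditors, 9/26 is done (17/26 left).
With 4 auditors the rate is 4/78 = 2/39, so the rest takes 17/26 ÷ 2/39 = 51/4 weeks.
Total = 9 + 51/4 = 87/4 weeks.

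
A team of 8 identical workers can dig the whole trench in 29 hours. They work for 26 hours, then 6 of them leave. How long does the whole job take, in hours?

38 hours

One worker does 1/232 of the job per hour.
After 26 hours with 8 workers, 26/29 is done (3/29 left).
With 2 workers the rate is 2/232 = 1/116, so the rest takes 3/29 ÷ 1/116 = 12 hours.
Total = 26 + 12 = 38 hours.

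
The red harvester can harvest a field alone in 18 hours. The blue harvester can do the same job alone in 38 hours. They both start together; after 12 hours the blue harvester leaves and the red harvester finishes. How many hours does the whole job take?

234/19 hours

In the first 12 hours the combined rate is 14/171, so 56/57 of the job is done, leaving 1/57.
After the blue harvester leaves the rate is 1/18 per hour; the remaining 1/57 takes 6/19 hours.
Total = 12 + 6/19 = 234/19 hours.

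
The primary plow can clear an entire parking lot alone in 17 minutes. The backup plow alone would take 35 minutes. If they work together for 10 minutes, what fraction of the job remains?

15/119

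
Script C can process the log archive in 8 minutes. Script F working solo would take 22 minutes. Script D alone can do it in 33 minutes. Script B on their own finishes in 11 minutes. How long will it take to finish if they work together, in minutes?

Combined rate: 1/8 + 1/22 + 1/33 + 1/11 = (33 + 12 + 8 + 24)/264 = 77/264 = 7/24 per minute.
Time = 1 ÷ (7/24) = 24/7 minutes.

24/7 minutes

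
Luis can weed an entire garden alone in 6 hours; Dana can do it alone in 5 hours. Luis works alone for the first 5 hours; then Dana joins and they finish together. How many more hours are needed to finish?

5/11 hours

In 5 hours Luis does 5/6 of the job, leaving 1/6.
Luis and Dana together work at 11/30 per hour, so finishing takes 1/6 ÷ 11/30 = 5/11 hours.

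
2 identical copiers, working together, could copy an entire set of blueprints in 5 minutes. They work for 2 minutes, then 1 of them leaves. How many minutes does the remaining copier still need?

6 minutes

One copier does 1/10 of the job per minute.
After 2 minutes with 2 copiers, 2/5 is done (3/5 left).
With 1 copier the rate is 1/10, so the rest takes 3/5 ÷ 1/10 = 6 minutes.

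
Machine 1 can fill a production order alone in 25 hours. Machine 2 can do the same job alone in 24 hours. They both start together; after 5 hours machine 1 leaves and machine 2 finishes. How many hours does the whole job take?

96/5 hours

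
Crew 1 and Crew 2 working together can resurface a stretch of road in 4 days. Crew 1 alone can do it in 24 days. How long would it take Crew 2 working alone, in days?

24/5 days

Combined rate is 1/4 per day.
Known contribution: 1/24 per day.
So Crew 2's rate is 1/4 − 1/24 = 5/24, meaning 24/5 days alone.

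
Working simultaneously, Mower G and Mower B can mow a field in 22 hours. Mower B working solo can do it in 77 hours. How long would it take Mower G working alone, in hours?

154/5 hours

Combined rate is 1/22 per hour.
Known contribution: 1/77 per hour.
So Mower G's rate is 1/22 − 1/77 = 5/154, meaning 154/5 hours alone.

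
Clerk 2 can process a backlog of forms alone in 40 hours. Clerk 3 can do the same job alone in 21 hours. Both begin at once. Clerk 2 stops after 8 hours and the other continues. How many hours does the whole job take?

In the first 8 hours the combined rate is 61/840, so 61/105 of the job is done, leaving 44/105.
After Clerk 2 leaves the rate is 1/21 per hour; the remaining 44/105 takes 44/5 hours.
Total = 8 + 44/5 = 84/5 hours.

84/5 hours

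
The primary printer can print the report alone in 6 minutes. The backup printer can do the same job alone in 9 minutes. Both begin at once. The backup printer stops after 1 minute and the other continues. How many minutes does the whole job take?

16/3 minutes

In the first 1 minute the combined rate is 5/18, so 5/18 of the job is done, leaving 13/18.
After the backup printer leaves the rate is 1/6 per minute; the remaining 13/18 takes 13/3 minutes.
Total = 1 + 13/3 = 16/3 minutes.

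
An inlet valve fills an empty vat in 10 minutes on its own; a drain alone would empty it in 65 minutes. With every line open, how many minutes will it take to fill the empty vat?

130/11 minutes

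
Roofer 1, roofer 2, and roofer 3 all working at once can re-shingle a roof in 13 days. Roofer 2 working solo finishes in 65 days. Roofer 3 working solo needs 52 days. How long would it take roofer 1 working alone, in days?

Combined rate is 1/13 per day.
Known contribution: 1/65 + 1/52 = (4 + 5)/260 = 9/260 per day.
So roofer 1's rate is 1/13 − 9/260 = 11/260, meaning 260/11 days alone.

260/11 days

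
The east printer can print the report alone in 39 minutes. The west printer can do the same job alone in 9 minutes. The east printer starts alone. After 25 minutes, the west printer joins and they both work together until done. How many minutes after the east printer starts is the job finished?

In the first 25 minutes the east printer alone does 25/39 of the job, leaving 14/39.
Once everyone is working, combined rate: 1/39 + 1/9 = (3 + 13)/117 = 16/117 per minute.
Remaining 14/39 at 16/117 per minute takes 21/8 minutes.
Total from the start = 25 + 21/8 = 221/8 minutes.

221/8 minutes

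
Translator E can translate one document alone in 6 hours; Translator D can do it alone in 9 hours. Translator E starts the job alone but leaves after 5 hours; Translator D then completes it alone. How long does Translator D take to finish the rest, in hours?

In 5 hours Translator E does 5/6 of the job, leaving 1/6.
Translator D works at 1/9 per hour, so finishing takes 1/6 ÷ 1/9 = 3/2 hours.

3/2 hours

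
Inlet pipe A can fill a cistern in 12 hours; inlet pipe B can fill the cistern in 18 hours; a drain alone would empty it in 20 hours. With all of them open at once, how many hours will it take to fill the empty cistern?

45/4 hours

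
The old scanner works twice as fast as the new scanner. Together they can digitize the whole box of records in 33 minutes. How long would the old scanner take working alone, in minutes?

Let the new scanner's rate be r; then the old scanner's rate is 2r, so together (2 + 1)r = 3r = 1/33.
Thus r = 1/99 per minute.
The new scanner alone: 99 minutes; the old scanner alone: 99/2 minutes.

99/2 minutes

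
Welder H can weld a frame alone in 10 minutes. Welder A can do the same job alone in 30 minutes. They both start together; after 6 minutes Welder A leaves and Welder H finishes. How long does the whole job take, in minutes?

8 minutes

In the first 6 minutes the combined rate is 2/15, so 4/5 of the job is done, leaving 1/5.
After Welder A leaves the rate is 1/10 per minute; the remaining 1/5 takes 2 minutes.
Total = 6 + 2 = 8 minutes.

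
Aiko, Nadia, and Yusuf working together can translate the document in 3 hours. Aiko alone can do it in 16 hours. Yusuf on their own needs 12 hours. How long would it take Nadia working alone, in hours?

16/3 hours

Combined rate is 1/3 per hour.
Known contribution: 1/16 + 1/12 = (3 + 4)/48 = 7/48 per hour.
So Nadia's rate is 1/3 − 7/48 = 3/16, meaning 16/3 hours alone.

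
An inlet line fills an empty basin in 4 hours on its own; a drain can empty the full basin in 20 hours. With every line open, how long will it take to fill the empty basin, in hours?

5 hours

Net rate = 1/4 − 1/20 = (5 − 1)/20 = 4/20 = 1/5 per hour.
Filling time = 1 ÷ (1/5) = 5 hours.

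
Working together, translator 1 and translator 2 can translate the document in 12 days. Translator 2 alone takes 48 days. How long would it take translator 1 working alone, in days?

16 days

Combined rate is 1/12 per day.
Known contribution: 1/48 per day.
So translator 1's rate is 1/12 − 1/48 = 1/16, meaning 16 days alone.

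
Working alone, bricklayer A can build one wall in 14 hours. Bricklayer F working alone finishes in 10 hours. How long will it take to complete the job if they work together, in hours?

35/6 hours

With two workers the combined time is the product over the sum: 14·10/(14+10) = 140/24 = 35/6 hours.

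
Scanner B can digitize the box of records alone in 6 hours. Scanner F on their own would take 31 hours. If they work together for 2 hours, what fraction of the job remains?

Combined rate: 1/6 + 1/31 = (31 + 6)/186 = 37/186 per hour.
In 2 hours they complete 2·37/186 = 37/93 of the job.
So 56/93 remains.

56/93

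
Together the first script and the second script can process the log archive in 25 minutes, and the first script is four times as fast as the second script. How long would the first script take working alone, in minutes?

Let the second script's rate be r; then the first script's rate is 4r, so together (4 + 1)r = 5r = 1/25.
Thus r = 1/125 per minute.
The second script alone: 125 minutes; the first script alone: 125/4 minutes.

125/4 minutes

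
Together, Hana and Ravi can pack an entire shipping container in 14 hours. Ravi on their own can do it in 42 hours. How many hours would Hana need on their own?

21 hours

Combined rate is 1/14 per hour.
Known contribution: 1/42 per hour.
So Hana's rate is 1/14 − 1/42 = 1/21, meaning 21 hours alone.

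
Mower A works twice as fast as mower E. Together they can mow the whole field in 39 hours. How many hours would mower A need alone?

117/2 hours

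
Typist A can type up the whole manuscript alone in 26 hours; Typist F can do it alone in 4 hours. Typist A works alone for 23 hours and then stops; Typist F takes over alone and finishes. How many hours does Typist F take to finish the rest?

6/13 hours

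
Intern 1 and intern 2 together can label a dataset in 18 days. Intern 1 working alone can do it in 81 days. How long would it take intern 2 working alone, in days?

162/7 days

Combined rate is 1/18 per day.
Known contribution: 1/81 per day.
So intern 2's rate is 1/18 − 1/81 = 7/162, meaning 162/7 days alone.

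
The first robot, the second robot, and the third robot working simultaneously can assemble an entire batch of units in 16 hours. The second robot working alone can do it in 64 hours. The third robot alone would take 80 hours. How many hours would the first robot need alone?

320/11 hours

Combined rate is 1/16 per hour.
Known contribution: 1/64 + 1/80 = (5 + 4)/320 = 9/320 per hour.
So the first robot's rate is 1/16 − 9/320 = 11/320, meaning 320/11 hours alone.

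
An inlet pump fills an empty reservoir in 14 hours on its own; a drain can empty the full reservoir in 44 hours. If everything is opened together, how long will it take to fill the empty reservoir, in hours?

308/15 hours

Net rate = 1/14 − 1/44 = (22 − 7)/308 = 15/308 per hour.
Filling time = 1 ÷ (15/308) = 308/15 hours.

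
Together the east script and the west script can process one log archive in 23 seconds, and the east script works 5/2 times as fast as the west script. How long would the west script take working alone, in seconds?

161/2 seconds

Let the west script's rate be r; then the east script's rate is (5/2)r, so together (5/2 + 1)r = (7/2)r = 1/23.
Thus r = 2/161 per second.
The west script alone: 161/2 seconds; the east script alone: 161/5 seconds.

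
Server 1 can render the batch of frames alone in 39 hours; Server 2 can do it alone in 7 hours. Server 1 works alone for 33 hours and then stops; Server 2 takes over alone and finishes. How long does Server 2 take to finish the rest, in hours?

In 33 hours Server 1 does 33/39 = 11/13 of the job, leaving 2/13.
Server 2 works at 1/7 per hour, so finishing takes 2/13 ÷ 1/7 = 14/13 hours.

14/13 hours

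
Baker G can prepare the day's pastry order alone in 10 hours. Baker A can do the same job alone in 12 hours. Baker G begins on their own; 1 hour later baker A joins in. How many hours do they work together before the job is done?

54/11 hours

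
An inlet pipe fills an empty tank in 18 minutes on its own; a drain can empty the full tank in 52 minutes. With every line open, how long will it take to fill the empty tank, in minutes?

Net rate = 1/18 − 1/52 = (26 − 9)/468 = 17/468 per minute.
Filling time = 1 ÷ (17/468) = 468/17 minutes.

468/17 minutes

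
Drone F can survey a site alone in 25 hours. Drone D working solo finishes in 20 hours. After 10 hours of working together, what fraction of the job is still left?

1/10

Combined rate: 1/25 + 1/20 = (4 + 5)/100 = 9/100 per hour.
In 10 hours they complete 10·9/100 = 9/10 of the job.
So 1/10 remains.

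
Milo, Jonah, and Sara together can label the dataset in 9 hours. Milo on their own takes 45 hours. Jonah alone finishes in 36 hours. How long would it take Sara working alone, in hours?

180/11 hours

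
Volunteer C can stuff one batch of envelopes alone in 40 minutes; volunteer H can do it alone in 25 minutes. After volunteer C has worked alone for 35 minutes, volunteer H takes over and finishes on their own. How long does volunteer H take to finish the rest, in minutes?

25/8 minutes

In 35 minutes volunteer C does 35/40 = 7/8 of the job, leaving 1/8.
Volunteer H works at 1/25 per minute, so finishing takes 1/8 ÷ 1/25 = 25/8 minutes.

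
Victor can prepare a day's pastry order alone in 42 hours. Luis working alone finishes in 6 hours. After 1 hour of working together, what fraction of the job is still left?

Combined rate: 1/42 + 1/6 = (1 + 7)/42 = 8/42 = 4/21 per hour.
In 1 hour they complete 1·4/21 = 4/21 of the job.
So 17/21 remains.

17/21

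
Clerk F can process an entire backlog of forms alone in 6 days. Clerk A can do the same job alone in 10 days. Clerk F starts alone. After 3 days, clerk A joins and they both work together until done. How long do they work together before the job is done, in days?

15/8 days

In the first 3 days clerk F alone does 3/6 = 1/2 of the job, leaving 1/2.
Once everyone is working, combined rate: 1/6 + 1/10 = (5 + 3)/30 = 8/30 = 4/15 per day.
Remaining 1/2 at 4/15 per day takes 15/8 days.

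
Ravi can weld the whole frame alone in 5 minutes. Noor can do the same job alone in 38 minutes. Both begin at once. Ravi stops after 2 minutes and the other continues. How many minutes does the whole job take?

In the first 2 minutes the combined rate is 43/190, so 43/95 of the job is done, leaving 52/95.
After Ravi leaves the rate is 1/38 per minute; the remaining 52/95 takes 104/5 minutes.
Total = 2 + 104/5 = 114/5 minutes.

114/5 minutes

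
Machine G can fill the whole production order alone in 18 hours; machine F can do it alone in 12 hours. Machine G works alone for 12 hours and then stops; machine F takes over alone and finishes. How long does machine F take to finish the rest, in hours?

4 hours

In 12 hours machine G does 12/18 = 2/3 of the job, leaving 1/3.
Machine F works at 1/12 per hour, so finishing takes 1/3 ÷ 1/12 = 4 hours.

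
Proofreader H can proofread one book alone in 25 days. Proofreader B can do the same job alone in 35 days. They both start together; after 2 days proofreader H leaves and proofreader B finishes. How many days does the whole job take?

In the first 2 days the combined rate is 12/175, so 24/175 of the job is done, leaving 151/175.
After proofreader H leaves the rate is 1/35 per day; the remaining 151/175 takes 151/5 days.
Total = 2 + 151/5 = 161/5 days.

161/5 days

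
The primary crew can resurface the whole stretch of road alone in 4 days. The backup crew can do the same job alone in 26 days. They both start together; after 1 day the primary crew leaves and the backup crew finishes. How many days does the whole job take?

39/2 days

In the first 1 day the combined rate is 15/52, so 15/52 of the job is done, leaving 37/52.
After the primary crew leaves the rate is 1/26 per day; the remaining 37/52 takes 37/2 days.
Total = 1 + 37/2 = 39/2 days.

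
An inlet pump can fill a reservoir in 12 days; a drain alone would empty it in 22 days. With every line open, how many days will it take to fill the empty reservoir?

132/5 days

Net rate = 1/12 − 1/22 = (11 − 6)/132 = 5/132 per day.
Filling time = 1 ÷ (5/132) = 132/5 days.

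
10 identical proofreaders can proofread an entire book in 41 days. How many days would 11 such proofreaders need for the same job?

Total work is 10·41 = 410 proofreader-days.
With 11 proofreaders: 410/11 days.

410/11 days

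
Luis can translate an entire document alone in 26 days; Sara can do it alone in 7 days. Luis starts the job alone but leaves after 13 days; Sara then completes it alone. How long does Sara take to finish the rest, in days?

7/2 days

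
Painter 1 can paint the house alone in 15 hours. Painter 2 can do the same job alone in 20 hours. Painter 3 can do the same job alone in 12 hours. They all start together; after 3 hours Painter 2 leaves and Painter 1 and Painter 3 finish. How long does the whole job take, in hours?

17/3 hours

In the first 3 hours the combined rate is 1/5, so 3/5 of the job is done, leaving 2/5.
After Painter 2 leaves the rate is 3/20 per hour; the remaining 2/5 takes 8/3 hours.
Total = 3 + 8/3 = 17/3 hours.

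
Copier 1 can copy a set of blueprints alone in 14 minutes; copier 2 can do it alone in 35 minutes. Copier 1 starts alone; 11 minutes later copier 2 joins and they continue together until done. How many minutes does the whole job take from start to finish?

In 11 minutes copier 1 does 11/14 of the job, leaving 3/14.
Copier 1 and copier 2 together work at 1/10 per minute, so finishing takes 3/14 ÷ 1/10 = 15/7 minutes.
Total time = 11 + 15/7 = 92/7 minutes.

92/7 minutes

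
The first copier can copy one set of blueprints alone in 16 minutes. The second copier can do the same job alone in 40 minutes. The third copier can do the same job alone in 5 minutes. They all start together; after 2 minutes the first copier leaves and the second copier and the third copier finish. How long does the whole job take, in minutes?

In the first 2 minutes the combined rate is 23/80, so 23/40 of the job is done, leaving 17/40.
After the first copier leaves the rate is 9/40 per minute; the remaining 17/40 takes 17/9 minutes.
Total = 2 + 17/9 = 35/9 minutes.

35/9 minutes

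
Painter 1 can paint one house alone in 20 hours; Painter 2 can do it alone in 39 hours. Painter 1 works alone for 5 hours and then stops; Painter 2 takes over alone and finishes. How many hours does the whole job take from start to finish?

137/4 hours

In 5 hours Painter 1 does 5/20 = 1/4 of the job, leaving 3/4.
Painter 2 works at 1/39 per hour, so finishing takes 3/4 ÷ 1/39 = 117/4 hours.
Total time = 5 + 117/4 = 137/4 hours.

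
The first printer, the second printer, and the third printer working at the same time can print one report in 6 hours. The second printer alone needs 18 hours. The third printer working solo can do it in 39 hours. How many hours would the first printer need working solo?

117/10 hours

Combined rate is 1/6 per hour.
Known contribution: 1/18 + 1/39 = (13 + 6)/234 = 19/234 per hour.
So the first printer's rate is 1/6 − 19/234 = 10/117, meaning 117/10 hours alone.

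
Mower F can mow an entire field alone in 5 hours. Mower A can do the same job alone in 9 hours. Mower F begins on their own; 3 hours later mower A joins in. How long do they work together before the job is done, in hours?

In the first 3 hours mower F alone does 3/5 of the job, leaving 2/5.
Once everyone is working, combined rate: 1/5 + 1/9 = (9 + 5)/45 = 14/45 per hour.
Remaining 2/5 at 14/45 per hour takes 9/7 hours.

9/7 hours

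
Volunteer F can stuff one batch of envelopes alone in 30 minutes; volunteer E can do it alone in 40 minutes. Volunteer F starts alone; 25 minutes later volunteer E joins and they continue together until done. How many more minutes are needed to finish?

20/7 minutes

In 25 minutes volunteer F does 25/30 = 5/6 of the job, leaving 1/6.
Volunteer F and volunteer E together work at 7/120 per minute, so finishing takes 1/6 ÷ 7/120 = 20/7 minutes.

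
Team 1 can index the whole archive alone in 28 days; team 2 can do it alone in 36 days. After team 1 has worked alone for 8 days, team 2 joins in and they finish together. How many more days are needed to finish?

In 8 days team 1 does 8/28 = 2/7 of the job, leaving 5/7.
Team 1 and team 2 together work at 4/63 per day, so finishing takes 5/7 ÷ 4/63 = 45/4 days.

45/4 days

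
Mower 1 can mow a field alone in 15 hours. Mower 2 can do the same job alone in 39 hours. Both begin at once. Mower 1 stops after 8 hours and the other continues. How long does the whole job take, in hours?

In the first 8 hours the combined rate is 6/65, so 48/65 of the job is done, leaving 17/65.
After mower 1 leaves the rate is 1/39 per hour; the remaining 17/65 takes 51/5 hours.
Total = 8 + 51/5 = 91/5 hours.

91/5 hours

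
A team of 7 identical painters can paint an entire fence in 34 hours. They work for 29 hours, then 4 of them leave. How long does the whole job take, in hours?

One painter does 1/238 of the job per hour.
After 29 hours with 7 painters, 29/34 is done (5/34 left).
With 3 painters the rate is 3/238, so the rest takes 5/34 ÷ 3/238 = 35/3 hours.
Total = 29 + 35/3 = 122/3 hours.

122/3 hours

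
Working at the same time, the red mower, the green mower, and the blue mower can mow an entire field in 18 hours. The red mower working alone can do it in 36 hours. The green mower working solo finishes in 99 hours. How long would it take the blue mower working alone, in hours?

396/7 hours

Combined rate is 1/18 per hour.
Known contribution: 1/36 + 1/99 = (11 + 4)/396 = 15/396 = 5/132 per hour.
So the blue mower's rate is 1/18 − 5/132 = 7/396, meaning 396/7 hours alone.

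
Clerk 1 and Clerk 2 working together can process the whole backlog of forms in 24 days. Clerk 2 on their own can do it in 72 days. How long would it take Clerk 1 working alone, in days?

Combined rate is 1/24 per day.
Known contribution: 1/72 per day.
So Clerk 1's rate is 1/24 − 1/72 = 1/36, meaning 36 days alone.

36 days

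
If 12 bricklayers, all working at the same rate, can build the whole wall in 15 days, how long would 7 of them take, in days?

Total work is 12·15 = 180 bricklayer-days.
With 7 bricklayers: 180/7 days.

180/7 days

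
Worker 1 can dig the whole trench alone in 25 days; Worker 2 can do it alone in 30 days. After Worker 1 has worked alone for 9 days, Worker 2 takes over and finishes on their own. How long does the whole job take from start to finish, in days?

In 9 days Worker 1 does 9/25 of the job, leaving 16/25.
Worker 2 works at 1/30 per day, so finishing takes 16/25 ÷ 1/30 = 96/5 days.
Total time = 9 + 96/5 = 141/5 days.

141/5 days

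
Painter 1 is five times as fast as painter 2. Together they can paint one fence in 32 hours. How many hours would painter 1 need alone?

192/5 hours

Let painter 2's rate be r; then painter 1's rate is 5r, so together (5 + 1)r = 6r = 1/32.
Thus r = 1/192 per hour.
Painter 2 alone: 192 hours; painter 1 alone: 192/5 hours.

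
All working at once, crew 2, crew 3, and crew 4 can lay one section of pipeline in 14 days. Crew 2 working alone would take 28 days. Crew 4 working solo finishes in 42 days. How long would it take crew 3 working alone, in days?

Combined rate is 1/14 per day.
Known contribution: 1/28 + 1/42 = (3 + 2)/84 = 5/84 per day.
So crew 3's rate is 1/14 − 5/84 = 1/84, meaning 84 days alone.

84 days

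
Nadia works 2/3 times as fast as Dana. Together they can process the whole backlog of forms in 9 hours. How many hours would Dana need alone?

Let Dana's rate be r; then Nadia's rate is (2/3)r, so together (2/3 + 1)r = (5/3)r = 1/9.
Thus r = 1/15 per hour.
Dana alone: 15 hours; Nadia alone: 45/2 hours.

15 hours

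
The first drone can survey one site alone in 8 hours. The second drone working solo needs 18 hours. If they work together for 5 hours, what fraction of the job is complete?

Combined rate: 1/8 + 1/18 = (9 + 4)/72 = 13/72 per hour.
In 5 hours they complete 5·13/72 = 65/72 of the job.

65/72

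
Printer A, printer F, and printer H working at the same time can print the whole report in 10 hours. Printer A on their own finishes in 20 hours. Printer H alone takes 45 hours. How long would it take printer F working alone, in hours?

Combined rate is 1/10 per hour.
Known contribution: 1/20 + 1/45 = (9 + 4)/180 = 13/180 per hour.
So printer F's rate is 1/10 − 13/180 = 1/36, meaning 36 hours alone.

36 hours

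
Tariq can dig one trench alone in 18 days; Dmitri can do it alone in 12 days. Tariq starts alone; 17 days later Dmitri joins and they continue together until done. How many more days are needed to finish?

2/5 days

In 17 days Tariq does 17/18 of the job, leaving 1/18.
Tariq and Dmitri together work at 5/36 per day, so finishing takes 1/18 ÷ 5/36 = 2/5 days.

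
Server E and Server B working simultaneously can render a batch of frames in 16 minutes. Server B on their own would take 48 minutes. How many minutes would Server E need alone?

24 minutes

Combined rate is 1/16 per minute.
Known contribution: 1/48 per minute.
So Server E's rate is 1/16 − 1/48 = 1/24, meaning 24 minutes alone.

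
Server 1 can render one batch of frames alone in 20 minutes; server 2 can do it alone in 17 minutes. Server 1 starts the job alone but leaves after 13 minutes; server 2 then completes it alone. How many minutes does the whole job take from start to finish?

379/20 minutes

In 13 minutes server 1 does 13/20 of the job, leaving 7/20.
Server 2 works at 1/17 per minute, so finishing takes 7/20 ÷ 1/17 = 119/20 minutes.
Total time = 13 + 119/20 = 379/20 minutes.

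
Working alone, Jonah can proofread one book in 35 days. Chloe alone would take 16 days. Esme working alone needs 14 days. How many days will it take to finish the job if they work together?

Combined rate: 1/35 + 1/16 + 1/14 = (16 + 35 + 40)/560 = 91/560 = 13/80 per day.
Time = 1 ÷ (13/80) = 80/13 days.

80/13 days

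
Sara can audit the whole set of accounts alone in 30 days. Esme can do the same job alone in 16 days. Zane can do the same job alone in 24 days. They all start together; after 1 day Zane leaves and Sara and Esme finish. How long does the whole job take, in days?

10 days

In the first 1 day the combined rate is 11/80, so 11/80 of the job is done, leaving 69/80.
After Zane leaves the rate is 23/240 per day; the remaining 69/80 takes 9 days.
Total = 1 + 9 = 10 days.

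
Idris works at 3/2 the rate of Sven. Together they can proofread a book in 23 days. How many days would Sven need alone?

Let Sven's rate be r; then Idris's rate is (3/2)r, so together (3/2 + 1)r = (5/2)r = 1/23.
Thus r = 2/115 per day.
Sven alone: 115/2 days; Idris alone: 115/3 days.

115/2 days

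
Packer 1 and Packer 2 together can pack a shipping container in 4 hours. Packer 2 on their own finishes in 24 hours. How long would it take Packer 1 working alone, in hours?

24/5 hours

Combined rate is 1/4 per hour.
Known contribution: 1/24 per hour.
So Packer 1's rate is 1/4 − 1/24 = 5/24, meaning 24/5 hours alone.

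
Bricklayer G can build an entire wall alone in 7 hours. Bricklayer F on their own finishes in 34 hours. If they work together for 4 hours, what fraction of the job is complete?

Combined rate: 1/7 + 1/34 = (34 + 7)/238 = 41/238 per hour.
In 4 hours they complete 4·41/238 = 82/119 of the job.

82/119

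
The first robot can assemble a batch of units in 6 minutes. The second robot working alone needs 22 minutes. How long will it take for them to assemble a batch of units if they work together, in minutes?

Combined rate: 1/6 + 1/22 = (11 + 3)/66 = 14/66 = 7/33 per minute.
Time = 1 ÷ (7/33) = 33/7 minutes.

33/7 minutes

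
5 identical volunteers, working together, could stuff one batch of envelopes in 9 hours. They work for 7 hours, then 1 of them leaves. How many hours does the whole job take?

19/2 hours

One volunteer does 1/45 of the job per hour.
After 7 hours with 5 volunteers, 7/9 is done (2/9 left).
With 4 volunteers the rate is 4/45, so the rest takes 2/9 ÷ 4/45 = 5/2 hours.
Total = 7 + 5/2 = 19/2 hours.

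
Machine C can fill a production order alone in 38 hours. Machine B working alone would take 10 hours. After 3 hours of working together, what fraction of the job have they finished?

36/95

Combined rate: 1/38 + 1/10 = (5 + 19)/190 = 24/190 = 12/95 per hour.
In 3 hours they complete 3·12/95 = 36/95 of the job.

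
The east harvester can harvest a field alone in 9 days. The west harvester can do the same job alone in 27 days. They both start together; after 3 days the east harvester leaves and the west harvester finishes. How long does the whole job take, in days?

18 days

In the first 3 days the combined rate is 4/27, so 4/9 of the job is done, leaving 5/9.
After the east harvester leaves the rate is 1/27 per day; the remaining 5/9 takes 15 days.
Total = 3 + 15 = 18 days.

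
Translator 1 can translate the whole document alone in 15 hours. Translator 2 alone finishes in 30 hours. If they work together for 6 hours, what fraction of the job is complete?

3/5

Combined rate: 1/15 + 1/30 = (2 + 1)/30 = 3/30 = 1/10 per hour.
In 6 hours they complete 6·1/10 = 3/5 of the job.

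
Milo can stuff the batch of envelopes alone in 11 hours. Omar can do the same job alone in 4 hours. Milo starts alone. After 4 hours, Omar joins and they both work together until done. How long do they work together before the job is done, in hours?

In the first 4 hours Milo alone does 4/11 of the job, leaving 7/11.
Once everyone is working, combined rate: 1/11 + 1/4 = (4 + 11)/44 = 15/44 per hour.
Remaining 7/11 at 15/44 per hour takes 28/15 hours.

28/15 hours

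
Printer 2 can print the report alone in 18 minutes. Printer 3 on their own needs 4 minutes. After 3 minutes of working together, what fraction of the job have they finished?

11/12

Combined rate: 1/18 + 1/4 = (2 + 9)/36 = 11/36 per minute.
In 3 minutes they complete 3·11/36 = 11/12 of the job.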